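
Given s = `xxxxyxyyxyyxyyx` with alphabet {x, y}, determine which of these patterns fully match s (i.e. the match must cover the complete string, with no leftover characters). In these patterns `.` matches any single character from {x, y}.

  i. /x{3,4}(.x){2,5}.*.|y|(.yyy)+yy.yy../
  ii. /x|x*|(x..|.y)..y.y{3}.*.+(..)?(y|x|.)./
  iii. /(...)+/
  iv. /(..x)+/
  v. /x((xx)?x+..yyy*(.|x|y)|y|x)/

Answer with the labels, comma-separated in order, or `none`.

i → no match
ii → no match
iii → match
iv → match
v → no match

iii, iv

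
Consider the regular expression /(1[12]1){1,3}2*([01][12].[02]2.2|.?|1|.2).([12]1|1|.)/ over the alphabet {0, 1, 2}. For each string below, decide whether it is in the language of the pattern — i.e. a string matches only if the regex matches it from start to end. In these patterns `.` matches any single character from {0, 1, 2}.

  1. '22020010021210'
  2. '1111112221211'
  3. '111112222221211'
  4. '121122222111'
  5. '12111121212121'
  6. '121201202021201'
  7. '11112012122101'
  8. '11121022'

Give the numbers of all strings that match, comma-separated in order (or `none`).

2

1 → no match — must start with '1'
2 → match
3 → no match
4. '121122222111' → no match
5 → no match
6 → no match
7 → no match
8. '11121022' → no match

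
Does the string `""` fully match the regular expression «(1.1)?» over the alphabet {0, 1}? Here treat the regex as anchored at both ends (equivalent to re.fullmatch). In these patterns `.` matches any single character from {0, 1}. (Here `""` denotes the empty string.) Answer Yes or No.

Yes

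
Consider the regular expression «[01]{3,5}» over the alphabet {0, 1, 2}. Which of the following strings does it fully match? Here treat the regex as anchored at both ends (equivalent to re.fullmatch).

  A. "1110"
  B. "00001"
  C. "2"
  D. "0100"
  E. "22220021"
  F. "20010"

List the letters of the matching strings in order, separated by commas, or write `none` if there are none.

A. "1110" → match
B. "00001" → match
C. "2" → no match
D. "0100" → match
E. "22220021" → no match
F. "20010" → no match

A, B, D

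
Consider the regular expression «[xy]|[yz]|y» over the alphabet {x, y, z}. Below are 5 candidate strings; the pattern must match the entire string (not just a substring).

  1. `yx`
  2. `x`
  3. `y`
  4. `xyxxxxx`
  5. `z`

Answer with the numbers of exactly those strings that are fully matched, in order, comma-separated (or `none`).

1 → no match
2 → match
3 → match
4 → no match
5 → match

2, 3, 5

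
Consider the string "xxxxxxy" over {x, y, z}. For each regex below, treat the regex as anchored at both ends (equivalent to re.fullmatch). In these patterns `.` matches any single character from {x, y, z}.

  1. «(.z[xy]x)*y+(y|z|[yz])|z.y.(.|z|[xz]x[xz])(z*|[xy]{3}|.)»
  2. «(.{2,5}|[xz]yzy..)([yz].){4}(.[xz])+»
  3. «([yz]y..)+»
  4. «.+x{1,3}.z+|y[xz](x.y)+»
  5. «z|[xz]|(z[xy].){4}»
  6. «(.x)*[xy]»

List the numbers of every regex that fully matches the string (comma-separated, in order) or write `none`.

6

1 → no match
2 → no match
3 → no match
4 → no match
5 → no match
6 → match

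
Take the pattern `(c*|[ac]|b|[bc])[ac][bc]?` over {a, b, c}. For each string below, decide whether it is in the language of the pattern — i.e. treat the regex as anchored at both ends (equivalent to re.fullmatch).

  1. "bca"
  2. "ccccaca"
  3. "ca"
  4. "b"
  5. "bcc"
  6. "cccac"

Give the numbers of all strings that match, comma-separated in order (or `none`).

1 → no match
2 → no match
3 → match
4 → no match
5 → match
6 → match

3, 5, 6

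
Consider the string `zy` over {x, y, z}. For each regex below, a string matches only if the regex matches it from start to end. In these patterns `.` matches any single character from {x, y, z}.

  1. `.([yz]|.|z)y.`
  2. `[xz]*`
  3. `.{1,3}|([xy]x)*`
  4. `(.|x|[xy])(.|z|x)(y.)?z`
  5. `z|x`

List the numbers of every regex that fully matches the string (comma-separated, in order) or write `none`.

3

1 → no match
2 → no match
3 → match
4 → no match — must end with `z`
5 → no match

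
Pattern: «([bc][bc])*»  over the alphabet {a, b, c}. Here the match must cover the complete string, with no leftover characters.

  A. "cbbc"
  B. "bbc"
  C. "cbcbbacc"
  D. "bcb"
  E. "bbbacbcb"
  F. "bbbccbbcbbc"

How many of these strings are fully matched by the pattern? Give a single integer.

1

A → match
B → no match
C → no match
D → no match
E → no match
F → no match
Total matched: 1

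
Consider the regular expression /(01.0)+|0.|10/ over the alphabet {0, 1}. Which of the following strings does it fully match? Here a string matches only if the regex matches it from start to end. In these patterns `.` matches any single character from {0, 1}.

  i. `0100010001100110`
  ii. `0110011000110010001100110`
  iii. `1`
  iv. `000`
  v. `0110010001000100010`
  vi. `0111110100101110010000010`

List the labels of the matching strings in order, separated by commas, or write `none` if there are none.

i → match
ii → no match
iii → no match
iv → no match
v → no match
vi → no match

i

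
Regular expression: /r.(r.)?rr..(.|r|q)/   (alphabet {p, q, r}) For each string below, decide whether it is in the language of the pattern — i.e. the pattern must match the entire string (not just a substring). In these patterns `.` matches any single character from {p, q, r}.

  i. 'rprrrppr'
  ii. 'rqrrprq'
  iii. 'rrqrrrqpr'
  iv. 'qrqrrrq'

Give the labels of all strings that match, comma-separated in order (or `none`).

ii

i. 'rprrrppr' → no match
ii. 'rqrrprq' → match
iii. 'rrqrrrqpr' → no match
iv. 'qrqrrrq' → no match — must start with 'r'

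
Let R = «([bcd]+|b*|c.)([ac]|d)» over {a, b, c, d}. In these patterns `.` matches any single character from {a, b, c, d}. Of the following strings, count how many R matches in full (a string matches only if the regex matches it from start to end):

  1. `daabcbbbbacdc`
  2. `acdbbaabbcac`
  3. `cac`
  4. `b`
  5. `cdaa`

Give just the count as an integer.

1 → no match
2 → no match
3 → match
4 → no match
5 → no match
Total matched: 1

1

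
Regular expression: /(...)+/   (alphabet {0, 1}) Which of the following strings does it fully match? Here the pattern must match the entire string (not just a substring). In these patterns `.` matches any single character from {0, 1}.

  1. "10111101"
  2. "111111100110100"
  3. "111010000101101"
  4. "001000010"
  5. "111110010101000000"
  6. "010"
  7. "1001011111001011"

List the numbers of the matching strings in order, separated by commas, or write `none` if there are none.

1. "10111101" → no match
2 → match
3 → match
4. "001000010" → match
5 → match
6. "010" → match
7 → no match

2, 3, 4, 5, 6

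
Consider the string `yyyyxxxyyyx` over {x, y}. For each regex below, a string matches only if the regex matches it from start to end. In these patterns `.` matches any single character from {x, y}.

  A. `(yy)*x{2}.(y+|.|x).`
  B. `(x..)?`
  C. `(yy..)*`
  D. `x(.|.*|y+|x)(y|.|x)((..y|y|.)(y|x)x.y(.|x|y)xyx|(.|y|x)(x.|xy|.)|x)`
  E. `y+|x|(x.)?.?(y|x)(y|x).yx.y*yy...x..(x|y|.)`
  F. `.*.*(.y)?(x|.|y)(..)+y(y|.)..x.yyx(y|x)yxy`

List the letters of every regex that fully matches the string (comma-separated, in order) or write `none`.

A → match
B → no match
C → no match
D → no match — must start with `x`
E → no match
F → no match — must end with `yxy`

A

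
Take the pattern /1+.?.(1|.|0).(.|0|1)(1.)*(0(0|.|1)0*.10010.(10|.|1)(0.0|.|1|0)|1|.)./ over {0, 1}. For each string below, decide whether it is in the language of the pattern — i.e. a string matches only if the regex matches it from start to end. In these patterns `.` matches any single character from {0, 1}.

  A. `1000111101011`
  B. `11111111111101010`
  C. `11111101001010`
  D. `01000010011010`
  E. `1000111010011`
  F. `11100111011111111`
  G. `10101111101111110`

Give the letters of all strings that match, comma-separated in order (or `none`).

A, B, C, F

A → match
B → match
C → match
D → no match — must start with `1`
E → no match
F → match
G → no match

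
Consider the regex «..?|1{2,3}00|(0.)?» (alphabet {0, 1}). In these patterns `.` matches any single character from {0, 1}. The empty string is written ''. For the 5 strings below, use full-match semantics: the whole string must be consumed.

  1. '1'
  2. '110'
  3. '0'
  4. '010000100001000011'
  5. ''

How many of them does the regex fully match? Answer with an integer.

3

1 → match
2 → no match
3 → match
4 → no match
5 → match
Total matched: 3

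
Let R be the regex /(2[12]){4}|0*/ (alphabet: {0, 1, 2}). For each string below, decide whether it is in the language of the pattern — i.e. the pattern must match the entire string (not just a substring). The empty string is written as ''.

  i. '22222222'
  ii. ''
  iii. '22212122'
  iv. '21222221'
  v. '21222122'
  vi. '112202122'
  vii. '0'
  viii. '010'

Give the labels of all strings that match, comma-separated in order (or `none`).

i, ii, iii, iv, v, vii

i → match
ii → match
iii → match
iv → match
v → match
vi → no match
vii → match
viii → no match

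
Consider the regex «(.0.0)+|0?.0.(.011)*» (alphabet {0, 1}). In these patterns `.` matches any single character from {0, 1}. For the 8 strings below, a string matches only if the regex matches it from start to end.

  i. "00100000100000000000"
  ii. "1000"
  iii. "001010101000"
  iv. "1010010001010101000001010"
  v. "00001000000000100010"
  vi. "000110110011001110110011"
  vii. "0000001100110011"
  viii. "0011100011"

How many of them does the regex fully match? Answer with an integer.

6

i → match
ii → match
iii → match
iv → no match
v → match
vi → match
vii → match
viii → no match
Total matched: 6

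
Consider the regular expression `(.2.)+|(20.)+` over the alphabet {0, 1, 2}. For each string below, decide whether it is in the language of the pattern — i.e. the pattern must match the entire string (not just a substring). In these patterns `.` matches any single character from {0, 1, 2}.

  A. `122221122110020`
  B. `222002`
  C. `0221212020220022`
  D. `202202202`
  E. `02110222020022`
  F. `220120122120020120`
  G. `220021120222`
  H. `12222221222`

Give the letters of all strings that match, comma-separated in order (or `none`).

D, F, G

A → no match
B → no match
C → no match
D → match
E → no match
F → match
G → match
H → no match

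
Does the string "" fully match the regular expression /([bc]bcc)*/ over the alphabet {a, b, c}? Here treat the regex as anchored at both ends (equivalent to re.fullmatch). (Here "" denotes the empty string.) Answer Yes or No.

Yes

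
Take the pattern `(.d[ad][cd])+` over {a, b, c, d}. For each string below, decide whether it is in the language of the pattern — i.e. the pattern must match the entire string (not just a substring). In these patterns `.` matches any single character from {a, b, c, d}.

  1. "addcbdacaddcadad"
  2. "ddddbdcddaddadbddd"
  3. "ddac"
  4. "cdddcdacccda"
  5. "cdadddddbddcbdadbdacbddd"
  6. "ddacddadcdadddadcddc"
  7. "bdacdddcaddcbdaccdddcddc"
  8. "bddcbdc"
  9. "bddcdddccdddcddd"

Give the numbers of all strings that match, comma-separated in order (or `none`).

1 → match
2 → no match
3 → match
4 → no match
5 → match
6 → match
7 → match
8 → no match
9 → match

1, 3, 5, 6, 7, 9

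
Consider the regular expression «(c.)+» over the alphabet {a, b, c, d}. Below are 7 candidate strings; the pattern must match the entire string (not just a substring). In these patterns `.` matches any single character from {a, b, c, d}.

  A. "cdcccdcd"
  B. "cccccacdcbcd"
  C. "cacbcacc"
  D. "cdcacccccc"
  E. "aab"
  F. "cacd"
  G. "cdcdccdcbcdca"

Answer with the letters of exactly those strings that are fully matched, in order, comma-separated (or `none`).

A → match
B → match
C → match
D → match
E → no match — must start with "c"
F → match
G → no match

A, B, C, D, F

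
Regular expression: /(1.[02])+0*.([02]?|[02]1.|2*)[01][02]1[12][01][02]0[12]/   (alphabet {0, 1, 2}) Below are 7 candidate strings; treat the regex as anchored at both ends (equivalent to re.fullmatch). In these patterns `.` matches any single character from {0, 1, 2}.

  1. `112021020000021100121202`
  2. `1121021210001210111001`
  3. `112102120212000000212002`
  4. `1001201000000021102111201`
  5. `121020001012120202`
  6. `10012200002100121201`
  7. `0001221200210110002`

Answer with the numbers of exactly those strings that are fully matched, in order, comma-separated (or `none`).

1 → no match
2 → no match
3 → no match
4 → match
5 → no match
6 → no match
7 → no match — must start with `1`

4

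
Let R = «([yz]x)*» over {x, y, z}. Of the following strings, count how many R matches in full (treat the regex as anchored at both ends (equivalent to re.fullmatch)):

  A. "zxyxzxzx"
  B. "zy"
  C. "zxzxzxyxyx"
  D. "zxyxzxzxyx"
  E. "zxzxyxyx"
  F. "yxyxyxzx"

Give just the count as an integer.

5

A → match
B → no match
C → match
D → match
E → match
F → match
Total matched: 5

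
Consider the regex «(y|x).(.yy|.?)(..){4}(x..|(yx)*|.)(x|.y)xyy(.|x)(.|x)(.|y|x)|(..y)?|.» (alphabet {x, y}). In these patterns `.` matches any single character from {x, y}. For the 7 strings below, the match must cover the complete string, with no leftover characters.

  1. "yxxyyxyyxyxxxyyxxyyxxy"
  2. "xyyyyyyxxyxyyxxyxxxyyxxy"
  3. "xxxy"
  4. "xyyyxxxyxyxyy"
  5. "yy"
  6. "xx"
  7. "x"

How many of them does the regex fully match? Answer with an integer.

1 → no match
2 → no match
3 → no match
4 → no match
5 → no match
6 → no match
7 → match
Total matched: 1

1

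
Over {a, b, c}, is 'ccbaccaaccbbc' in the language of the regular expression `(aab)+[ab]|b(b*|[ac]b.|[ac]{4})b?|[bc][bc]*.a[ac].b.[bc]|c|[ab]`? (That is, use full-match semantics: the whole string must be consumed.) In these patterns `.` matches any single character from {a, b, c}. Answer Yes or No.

No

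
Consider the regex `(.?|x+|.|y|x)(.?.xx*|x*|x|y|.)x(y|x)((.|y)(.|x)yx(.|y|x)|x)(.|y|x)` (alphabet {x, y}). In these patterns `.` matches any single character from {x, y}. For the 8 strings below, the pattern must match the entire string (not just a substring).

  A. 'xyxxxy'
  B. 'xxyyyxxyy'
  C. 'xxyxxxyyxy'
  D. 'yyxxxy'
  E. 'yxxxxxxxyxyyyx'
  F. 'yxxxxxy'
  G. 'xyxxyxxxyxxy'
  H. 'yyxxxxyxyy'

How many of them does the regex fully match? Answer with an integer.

4

A → match
B → no match
C → no match
D → match
E → no match
F → match
G → no match
H → match
Total matched: 4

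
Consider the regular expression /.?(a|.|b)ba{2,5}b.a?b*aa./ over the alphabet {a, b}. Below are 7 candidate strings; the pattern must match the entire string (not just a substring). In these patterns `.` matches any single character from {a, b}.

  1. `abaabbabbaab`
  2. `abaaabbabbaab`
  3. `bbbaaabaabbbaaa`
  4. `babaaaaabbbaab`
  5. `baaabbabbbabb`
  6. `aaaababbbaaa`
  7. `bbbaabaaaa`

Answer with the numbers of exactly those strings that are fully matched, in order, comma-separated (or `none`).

1, 2, 3, 4, 7

1 → match
2 → match
3 → match
4 → match
5 → no match
6 → no match
7 → match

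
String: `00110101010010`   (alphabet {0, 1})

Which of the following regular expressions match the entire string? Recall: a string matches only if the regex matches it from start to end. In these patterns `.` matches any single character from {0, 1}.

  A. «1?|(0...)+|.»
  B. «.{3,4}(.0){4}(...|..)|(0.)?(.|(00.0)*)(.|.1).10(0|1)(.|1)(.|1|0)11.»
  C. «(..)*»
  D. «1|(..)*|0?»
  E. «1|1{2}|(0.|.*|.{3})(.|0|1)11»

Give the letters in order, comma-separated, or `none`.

B, C, D

A → no match
B → match
C → match
D → match
E → no match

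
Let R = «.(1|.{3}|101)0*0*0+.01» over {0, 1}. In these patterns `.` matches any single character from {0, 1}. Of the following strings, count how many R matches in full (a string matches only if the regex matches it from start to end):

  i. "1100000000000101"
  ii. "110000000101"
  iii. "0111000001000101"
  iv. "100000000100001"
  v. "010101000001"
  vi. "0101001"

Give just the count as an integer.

i → match
ii → match
iii → no match
iv → no match
v → no match
vi → no match
Total matched: 2

2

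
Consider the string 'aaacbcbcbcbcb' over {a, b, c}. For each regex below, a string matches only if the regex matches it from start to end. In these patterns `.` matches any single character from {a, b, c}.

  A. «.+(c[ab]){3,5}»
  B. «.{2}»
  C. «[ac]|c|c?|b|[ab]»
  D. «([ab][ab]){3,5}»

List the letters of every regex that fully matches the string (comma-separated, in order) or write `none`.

A → match
B → no match
C → no match
D → no match

A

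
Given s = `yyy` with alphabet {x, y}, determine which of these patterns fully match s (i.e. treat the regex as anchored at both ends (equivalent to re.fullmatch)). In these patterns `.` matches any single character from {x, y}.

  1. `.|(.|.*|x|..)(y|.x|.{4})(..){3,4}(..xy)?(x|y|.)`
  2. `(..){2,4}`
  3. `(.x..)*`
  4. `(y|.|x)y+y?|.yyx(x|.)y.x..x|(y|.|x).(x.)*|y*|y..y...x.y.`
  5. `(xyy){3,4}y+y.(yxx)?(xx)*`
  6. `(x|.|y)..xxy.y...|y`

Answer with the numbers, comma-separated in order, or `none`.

1 → no match
2 → no match
3 → no match
4 → match
5 → no match — must start with `xyy`
6 → no match

4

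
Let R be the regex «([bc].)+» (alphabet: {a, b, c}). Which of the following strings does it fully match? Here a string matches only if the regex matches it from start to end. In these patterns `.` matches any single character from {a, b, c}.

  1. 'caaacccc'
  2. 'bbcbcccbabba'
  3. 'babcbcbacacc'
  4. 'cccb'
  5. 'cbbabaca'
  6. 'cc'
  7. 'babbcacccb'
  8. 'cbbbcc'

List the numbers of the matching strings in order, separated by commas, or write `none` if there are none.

3, 4, 5, 6, 7, 8

1 → no match
2 → no match
3 → match
4 → match
5 → match
6 → match
7 → match
8 → match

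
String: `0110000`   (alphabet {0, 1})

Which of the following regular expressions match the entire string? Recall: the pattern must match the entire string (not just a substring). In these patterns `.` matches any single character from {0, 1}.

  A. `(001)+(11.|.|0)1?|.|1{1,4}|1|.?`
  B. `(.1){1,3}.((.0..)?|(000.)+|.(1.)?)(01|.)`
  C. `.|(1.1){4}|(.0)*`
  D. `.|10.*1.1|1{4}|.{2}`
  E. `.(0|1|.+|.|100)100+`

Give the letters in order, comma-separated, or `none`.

A → no match
B → no match
C → no match
D → no match
E → match

E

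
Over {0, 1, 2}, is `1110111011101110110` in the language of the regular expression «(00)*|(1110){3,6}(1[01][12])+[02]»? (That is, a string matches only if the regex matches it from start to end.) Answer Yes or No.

No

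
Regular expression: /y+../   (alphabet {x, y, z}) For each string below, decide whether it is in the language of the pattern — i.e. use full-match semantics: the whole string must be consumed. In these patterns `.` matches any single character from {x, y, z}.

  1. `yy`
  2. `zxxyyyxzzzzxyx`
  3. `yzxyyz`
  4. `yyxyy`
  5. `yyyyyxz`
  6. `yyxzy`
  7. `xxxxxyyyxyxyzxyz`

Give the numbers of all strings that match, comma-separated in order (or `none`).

1 → no match
2 → no match — must start with `y`
3 → no match
4 → no match
5 → match
6 → no match
7 → no match — must start with `y`

5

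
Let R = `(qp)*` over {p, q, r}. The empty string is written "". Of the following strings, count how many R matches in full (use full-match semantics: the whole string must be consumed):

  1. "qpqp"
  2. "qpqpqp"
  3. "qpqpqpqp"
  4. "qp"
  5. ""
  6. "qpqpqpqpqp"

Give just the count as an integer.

6

1 → match
2 → match
3 → match
4 → match
5 → match
6 → match
Total matched: 6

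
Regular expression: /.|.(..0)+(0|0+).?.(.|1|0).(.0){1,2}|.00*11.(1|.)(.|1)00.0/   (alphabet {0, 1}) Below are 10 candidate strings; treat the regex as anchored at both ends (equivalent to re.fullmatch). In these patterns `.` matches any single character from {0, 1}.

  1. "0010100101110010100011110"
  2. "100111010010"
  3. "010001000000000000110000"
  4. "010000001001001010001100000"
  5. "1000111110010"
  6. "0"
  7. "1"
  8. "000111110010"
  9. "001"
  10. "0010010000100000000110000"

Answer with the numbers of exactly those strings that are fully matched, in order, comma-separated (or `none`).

2, 3, 4, 5, 6, 7, 8, 10

1 → no match
2 → match
3 → match
4 → match
5 → match
6 → match
7 → match
8 → match
9 → no match
10 → match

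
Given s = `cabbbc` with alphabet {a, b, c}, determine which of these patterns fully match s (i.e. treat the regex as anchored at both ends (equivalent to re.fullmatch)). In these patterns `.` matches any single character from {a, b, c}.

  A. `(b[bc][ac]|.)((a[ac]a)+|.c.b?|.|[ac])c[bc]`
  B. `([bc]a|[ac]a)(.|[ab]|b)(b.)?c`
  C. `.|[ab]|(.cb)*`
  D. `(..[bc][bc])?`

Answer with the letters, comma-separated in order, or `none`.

B

A → no match
B → match
C → no match
D → no match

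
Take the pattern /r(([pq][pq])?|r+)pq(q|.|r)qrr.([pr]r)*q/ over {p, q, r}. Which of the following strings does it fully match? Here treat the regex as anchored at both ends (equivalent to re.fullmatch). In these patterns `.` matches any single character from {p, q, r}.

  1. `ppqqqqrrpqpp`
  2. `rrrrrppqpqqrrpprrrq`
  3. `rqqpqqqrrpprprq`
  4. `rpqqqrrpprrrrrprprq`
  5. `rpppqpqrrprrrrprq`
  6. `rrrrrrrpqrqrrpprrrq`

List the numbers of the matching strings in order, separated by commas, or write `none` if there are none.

3, 4, 5, 6

1 → no match — must start with `r`
2 → no match
3 → match
4 → match
5 → match
6 → match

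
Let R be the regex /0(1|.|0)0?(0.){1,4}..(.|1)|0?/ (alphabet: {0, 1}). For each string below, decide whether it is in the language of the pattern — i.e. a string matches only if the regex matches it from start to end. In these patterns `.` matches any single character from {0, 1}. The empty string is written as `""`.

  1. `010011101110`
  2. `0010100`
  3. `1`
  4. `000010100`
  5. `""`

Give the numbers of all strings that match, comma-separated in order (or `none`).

1 → no match
2 → no match
3 → no match
4 → no match
5 → match

5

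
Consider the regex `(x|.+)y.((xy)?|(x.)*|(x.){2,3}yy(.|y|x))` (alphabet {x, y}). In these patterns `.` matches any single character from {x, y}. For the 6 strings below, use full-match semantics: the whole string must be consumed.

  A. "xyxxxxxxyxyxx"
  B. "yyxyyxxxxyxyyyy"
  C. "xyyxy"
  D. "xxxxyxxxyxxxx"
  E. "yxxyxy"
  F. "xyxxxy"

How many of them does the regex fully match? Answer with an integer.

3

A → match
B → match
C → match
D → no match
E → no match
F → no match
Total matched: 3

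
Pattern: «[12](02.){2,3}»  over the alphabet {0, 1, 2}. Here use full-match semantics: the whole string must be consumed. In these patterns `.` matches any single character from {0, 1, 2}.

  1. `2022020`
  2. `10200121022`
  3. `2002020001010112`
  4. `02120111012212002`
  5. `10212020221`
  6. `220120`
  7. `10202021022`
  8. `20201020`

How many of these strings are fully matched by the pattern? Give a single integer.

1

1 → match
2 → no match
3 → no match
4 → no match
5 → no match
6 → no match
7 → no match
8 → no match
Total matched: 1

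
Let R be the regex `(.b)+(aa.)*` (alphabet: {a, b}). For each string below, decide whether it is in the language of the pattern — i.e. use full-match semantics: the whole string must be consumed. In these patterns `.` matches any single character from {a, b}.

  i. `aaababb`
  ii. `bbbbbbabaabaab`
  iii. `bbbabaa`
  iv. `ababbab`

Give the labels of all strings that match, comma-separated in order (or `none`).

ii

i. `aaababb` → no match
ii → match
iii. `bbbabaa` → no match
iv. `ababbab` → no match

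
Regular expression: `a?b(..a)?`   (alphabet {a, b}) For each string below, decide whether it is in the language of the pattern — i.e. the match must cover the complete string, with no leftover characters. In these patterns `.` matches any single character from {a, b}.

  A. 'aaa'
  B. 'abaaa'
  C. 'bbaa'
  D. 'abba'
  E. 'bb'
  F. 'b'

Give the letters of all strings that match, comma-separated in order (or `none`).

B, C, F

A → no match
B → match
C → match
D → no match
E → no match
F → match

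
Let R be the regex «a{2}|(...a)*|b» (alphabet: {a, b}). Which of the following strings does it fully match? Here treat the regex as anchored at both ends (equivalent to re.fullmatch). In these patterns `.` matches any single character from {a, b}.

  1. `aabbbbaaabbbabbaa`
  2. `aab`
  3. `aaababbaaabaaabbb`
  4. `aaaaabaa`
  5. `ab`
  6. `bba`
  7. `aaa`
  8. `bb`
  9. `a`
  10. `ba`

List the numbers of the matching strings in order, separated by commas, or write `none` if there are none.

1 → no match
2. `aab` → no match
3 → no match
4. `aaaaabaa` → match
5. `ab` → no match
6. `bba` → no match
7. `aaa` → no match
8. `bb` → no match
9. `a` → no match
10. `ba` → no match

4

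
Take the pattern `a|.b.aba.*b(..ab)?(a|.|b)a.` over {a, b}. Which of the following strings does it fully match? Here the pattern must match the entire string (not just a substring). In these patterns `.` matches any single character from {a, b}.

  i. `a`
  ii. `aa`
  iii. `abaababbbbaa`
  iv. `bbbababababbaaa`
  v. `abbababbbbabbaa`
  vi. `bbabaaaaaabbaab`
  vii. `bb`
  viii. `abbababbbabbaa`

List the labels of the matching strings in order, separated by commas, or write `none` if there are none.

i, iii, iv, v, viii

i → match
ii → no match
iii → match
iv → match
v → match
vi → no match
vii → no match
viii → match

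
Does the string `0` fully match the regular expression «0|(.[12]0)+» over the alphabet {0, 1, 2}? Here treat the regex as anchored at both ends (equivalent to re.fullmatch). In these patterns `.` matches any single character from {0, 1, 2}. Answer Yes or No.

Yes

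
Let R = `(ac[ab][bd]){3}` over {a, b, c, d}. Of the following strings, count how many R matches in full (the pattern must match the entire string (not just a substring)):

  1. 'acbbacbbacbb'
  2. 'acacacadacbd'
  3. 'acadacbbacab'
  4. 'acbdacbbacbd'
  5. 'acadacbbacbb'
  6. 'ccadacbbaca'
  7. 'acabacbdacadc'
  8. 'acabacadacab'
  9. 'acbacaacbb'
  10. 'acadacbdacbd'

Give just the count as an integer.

1 → match
2 → no match
3 → match
4 → match
5 → match
6 → no match — must start with 'ac'
7 → no match
8 → match
9 → no match
10 → match
Total matched: 6

6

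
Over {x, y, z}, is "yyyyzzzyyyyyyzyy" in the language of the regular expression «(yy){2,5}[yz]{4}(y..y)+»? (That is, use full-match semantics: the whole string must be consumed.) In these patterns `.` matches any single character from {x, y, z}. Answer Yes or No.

Yes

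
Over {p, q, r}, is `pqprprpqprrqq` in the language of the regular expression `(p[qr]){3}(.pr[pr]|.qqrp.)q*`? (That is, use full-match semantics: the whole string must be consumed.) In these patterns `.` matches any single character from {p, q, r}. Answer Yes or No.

No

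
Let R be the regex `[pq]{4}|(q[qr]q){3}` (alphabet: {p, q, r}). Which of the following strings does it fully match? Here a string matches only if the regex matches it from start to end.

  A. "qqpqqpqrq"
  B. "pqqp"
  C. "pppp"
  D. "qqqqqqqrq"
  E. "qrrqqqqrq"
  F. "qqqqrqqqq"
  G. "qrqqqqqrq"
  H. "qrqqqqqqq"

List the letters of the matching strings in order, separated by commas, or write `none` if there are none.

B, C, D, F, G, H

A → no match
B → match
C → match
D → match
E → no match
F → match
G → match
H → match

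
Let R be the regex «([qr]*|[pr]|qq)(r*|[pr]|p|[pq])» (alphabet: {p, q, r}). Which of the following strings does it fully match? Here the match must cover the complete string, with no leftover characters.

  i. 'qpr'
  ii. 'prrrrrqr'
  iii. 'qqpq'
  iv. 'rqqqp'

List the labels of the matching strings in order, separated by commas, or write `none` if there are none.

i. 'qpr' → no match
ii. 'prrrrrqr' → no match
iii. 'qqpq' → no match
iv. 'rqqqp' → match

iv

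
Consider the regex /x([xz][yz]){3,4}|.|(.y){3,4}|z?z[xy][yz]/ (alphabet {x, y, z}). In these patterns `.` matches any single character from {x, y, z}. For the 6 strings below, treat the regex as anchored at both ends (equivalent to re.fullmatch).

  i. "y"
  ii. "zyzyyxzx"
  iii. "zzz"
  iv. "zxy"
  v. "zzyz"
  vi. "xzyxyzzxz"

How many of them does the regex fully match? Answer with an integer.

4

i → match
ii → no match
iii → no match
iv → match
v → match
vi → match
Total matched: 4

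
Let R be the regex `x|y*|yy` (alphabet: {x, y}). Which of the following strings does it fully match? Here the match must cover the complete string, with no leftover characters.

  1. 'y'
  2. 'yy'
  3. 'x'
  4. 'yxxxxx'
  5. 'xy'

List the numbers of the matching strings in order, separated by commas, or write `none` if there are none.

1, 2, 3

1. 'y' → match
2. 'yy' → match
3. 'x' → match
4. 'yxxxxx' → no match
5. 'xy' → no match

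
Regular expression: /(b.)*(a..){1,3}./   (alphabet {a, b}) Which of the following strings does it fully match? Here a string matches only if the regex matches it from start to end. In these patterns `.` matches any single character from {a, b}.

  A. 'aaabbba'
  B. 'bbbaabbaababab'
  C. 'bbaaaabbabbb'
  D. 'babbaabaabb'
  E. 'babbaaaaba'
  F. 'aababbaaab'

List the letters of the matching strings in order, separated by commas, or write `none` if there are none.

B, C, D, F

A → no match
B → match
C → match
D → match
E → no match
F → match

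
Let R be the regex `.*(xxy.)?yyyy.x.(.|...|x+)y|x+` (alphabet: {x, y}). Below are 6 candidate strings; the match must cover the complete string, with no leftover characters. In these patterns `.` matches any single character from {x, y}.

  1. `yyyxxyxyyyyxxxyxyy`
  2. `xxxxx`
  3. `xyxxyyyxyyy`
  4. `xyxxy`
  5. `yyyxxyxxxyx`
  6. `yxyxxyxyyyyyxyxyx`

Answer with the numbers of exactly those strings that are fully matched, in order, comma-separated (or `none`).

1 → match
2 → match
3 → no match
4 → no match
5 → no match
6 → no match

1, 2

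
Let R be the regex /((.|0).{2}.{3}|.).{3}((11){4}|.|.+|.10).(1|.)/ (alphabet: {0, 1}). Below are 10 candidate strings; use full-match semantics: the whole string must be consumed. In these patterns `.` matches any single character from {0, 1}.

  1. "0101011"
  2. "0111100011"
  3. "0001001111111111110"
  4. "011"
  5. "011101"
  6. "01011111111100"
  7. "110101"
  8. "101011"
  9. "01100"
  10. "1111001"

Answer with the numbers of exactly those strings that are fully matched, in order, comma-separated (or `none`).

1 → match
2 → match
3 → match
4 → no match
5 → no match
6 → match
7 → no match
8 → no match
9 → no match
10 → match

1, 2, 3, 6, 10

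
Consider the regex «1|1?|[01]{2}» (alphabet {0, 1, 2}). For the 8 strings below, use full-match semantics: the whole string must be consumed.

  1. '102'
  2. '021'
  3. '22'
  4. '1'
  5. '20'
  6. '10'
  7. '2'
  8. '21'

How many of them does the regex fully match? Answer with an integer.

2

1 → no match
2 → no match
3 → no match
4 → match
5 → no match
6 → match
7 → no match
8 → no match
Total matched: 2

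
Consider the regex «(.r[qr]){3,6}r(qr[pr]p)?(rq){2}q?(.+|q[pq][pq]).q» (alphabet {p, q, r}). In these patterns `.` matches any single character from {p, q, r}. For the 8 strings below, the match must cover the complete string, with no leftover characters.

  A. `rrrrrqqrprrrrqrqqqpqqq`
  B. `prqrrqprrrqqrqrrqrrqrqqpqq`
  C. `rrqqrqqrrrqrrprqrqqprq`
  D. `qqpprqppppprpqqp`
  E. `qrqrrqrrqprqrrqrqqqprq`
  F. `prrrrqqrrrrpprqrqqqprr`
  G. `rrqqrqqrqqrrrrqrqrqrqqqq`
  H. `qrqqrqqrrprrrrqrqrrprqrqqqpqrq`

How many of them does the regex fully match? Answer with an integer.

4

A → no match
B → no match
C → match
D → no match — must end with `q`
E → match
F → no match — must end with `q`
G → match
H → match
Total matched: 4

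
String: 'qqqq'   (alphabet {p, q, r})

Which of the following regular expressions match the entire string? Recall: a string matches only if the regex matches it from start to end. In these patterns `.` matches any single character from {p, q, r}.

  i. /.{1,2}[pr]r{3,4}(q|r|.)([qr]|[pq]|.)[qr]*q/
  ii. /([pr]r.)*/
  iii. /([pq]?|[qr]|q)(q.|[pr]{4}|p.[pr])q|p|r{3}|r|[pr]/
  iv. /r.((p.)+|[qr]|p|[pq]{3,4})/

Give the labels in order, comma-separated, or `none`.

iii

i → no match
ii → no match
iii → match
iv → no match — must start with 'r'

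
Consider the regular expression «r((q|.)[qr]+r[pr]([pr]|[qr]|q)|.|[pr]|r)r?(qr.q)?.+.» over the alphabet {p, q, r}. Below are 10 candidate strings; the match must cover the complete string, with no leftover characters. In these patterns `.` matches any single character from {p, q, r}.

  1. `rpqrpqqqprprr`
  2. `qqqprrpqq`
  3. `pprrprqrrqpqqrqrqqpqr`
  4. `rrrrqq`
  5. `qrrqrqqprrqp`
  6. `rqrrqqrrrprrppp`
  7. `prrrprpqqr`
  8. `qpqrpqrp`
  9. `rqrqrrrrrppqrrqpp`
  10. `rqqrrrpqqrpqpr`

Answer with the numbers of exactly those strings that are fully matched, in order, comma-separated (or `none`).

1, 4, 6, 9, 10

1 → match
2. `qqqprrpqq` → no match — must start with `r`
3 → no match — must start with `r`
4. `rrrrqq` → match
5. `qrrqrqqprrqp` → no match — must start with `r`
6 → match
7. `prrrprpqqr` → no match — must start with `r`
8. `qpqrpqrp` → no match — must start with `r`
9 → match
10 → match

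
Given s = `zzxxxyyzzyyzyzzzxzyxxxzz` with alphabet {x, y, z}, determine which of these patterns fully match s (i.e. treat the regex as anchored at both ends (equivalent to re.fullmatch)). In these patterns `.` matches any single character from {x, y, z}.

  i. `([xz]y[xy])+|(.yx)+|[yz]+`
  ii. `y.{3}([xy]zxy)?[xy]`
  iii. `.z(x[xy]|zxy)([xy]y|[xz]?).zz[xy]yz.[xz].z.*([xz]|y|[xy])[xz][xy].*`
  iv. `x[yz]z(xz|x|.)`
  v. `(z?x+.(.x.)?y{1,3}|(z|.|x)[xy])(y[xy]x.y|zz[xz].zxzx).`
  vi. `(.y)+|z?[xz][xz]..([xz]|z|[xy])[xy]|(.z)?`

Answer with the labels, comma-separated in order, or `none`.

iii

i → no match
ii → no match — must start with `y`
iii → match
iv → no match — must start with `x`
v → no match
vi → no match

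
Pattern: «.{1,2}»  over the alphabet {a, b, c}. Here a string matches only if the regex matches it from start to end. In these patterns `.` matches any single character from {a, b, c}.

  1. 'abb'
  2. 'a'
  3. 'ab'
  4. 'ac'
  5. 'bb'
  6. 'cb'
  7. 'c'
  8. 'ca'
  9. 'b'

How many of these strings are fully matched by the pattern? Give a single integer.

8

1. 'abb' → no match
2. 'a' → match
3. 'ab' → match
4. 'ac' → match
5. 'bb' → match
6. 'cb' → match
7. 'c' → match
8. 'ca' → match
9. 'b' → match
Total matched: 8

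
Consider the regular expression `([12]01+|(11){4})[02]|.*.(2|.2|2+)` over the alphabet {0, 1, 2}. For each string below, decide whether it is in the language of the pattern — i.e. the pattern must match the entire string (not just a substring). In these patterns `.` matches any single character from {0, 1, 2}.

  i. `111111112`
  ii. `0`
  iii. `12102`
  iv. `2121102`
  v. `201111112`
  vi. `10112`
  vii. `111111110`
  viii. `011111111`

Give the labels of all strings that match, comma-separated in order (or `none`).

i → match
ii → no match
iii → match
iv → match
v → match
vi → match
vii → match
viii → no match

i, iii, iv, v, vi, vii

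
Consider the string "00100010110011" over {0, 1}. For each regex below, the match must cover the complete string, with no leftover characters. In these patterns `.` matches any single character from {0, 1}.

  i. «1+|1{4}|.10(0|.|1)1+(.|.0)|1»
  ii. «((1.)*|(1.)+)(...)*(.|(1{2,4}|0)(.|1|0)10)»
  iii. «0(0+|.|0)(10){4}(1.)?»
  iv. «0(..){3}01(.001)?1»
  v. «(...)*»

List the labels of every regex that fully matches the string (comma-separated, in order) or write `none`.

i → no match
ii → no match
iii → no match
iv → match
v → no match

iv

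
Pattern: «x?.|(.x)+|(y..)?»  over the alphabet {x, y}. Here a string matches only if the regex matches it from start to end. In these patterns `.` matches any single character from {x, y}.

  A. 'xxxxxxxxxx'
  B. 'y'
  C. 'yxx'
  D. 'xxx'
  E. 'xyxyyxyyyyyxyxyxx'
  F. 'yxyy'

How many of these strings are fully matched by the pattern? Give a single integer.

3

A. 'xxxxxxxxxx' → match
B. 'y' → match
C. 'yxx' → match
D. 'xxx' → no match
E → no match
F. 'yxyy' → no match
Total matched: 3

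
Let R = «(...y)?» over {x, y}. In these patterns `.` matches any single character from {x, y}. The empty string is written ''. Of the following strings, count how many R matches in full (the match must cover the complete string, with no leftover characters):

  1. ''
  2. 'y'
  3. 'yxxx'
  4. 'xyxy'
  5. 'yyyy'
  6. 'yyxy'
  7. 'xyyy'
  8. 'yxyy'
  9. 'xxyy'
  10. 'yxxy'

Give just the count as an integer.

1 → match
2 → no match
3 → no match
4 → match
5 → match
6 → match
7 → match
8 → match
9 → match
10 → match
Total matched: 8

8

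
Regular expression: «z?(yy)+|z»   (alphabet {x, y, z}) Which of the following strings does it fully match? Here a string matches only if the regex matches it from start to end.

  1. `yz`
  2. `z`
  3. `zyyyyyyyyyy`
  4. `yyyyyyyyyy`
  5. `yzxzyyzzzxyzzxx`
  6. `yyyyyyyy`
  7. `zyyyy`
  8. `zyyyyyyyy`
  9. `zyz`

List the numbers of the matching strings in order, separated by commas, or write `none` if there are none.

1 → no match
2 → match
3 → match
4 → match
5 → no match
6 → match
7 → match
8 → match
9 → no match

2, 3, 4, 6, 7, 8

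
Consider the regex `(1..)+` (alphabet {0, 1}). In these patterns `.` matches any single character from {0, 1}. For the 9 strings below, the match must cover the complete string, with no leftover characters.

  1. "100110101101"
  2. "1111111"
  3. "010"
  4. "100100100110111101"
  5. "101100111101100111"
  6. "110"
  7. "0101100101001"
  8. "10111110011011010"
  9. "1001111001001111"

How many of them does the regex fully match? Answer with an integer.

4

1 → match
2 → no match
3 → no match — must start with "1"
4 → match
5 → match
6 → match
7 → no match — must start with "1"
8 → no match
9 → no match
Total matched: 4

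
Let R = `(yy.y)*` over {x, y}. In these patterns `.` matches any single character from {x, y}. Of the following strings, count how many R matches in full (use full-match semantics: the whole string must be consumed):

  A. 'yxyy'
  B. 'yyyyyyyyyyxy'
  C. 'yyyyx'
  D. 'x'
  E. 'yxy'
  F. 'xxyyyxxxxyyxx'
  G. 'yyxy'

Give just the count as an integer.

2

A. 'yxyy' → no match
B. 'yyyyyyyyyyxy' → match
C. 'yyyyx' → no match
D. 'x' → no match
E. 'yxy' → no match
F → no match
G. 'yyxy' → match
Total matched: 2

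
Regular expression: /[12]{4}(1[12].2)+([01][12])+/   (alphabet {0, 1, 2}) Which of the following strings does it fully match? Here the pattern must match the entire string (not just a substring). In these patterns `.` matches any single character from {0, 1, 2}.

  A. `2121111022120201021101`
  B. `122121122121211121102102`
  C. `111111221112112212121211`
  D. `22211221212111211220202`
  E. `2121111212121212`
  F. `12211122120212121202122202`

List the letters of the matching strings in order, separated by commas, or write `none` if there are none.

C, E, F

A → no match
B → no match
C → match
D → no match
E → match
F → match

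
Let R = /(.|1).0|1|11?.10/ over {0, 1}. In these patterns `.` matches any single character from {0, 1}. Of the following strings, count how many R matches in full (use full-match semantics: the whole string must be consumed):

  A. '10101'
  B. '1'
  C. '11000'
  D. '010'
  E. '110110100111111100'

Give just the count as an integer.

A → no match
B → match
C → no match
D → match
E → no match
Total matched: 2

2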